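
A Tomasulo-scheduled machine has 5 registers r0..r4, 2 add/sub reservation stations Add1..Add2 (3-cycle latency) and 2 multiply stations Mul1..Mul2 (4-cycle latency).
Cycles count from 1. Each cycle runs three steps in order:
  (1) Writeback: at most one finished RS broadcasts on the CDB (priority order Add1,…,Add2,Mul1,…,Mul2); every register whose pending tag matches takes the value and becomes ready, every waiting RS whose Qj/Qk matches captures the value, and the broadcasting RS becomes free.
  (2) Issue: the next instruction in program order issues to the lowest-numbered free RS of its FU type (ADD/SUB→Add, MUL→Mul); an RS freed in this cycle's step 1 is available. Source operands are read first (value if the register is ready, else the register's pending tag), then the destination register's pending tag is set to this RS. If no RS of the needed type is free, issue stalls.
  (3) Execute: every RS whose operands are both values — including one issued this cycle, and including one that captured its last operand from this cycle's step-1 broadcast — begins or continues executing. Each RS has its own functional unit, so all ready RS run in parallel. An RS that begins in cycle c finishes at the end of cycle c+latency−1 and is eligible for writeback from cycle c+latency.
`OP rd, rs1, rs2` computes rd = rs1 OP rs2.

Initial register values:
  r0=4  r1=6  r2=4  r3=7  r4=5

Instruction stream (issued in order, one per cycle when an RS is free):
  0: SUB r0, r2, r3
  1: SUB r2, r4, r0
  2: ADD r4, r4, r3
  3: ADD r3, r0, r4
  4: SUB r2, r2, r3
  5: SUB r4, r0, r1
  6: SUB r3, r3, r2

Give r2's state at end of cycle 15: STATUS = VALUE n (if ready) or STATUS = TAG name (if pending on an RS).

cycle 1: issue SUB r0<-Add1 // r0:Add1,r1:6,r2:4,r3:7,r4:5
cycle 2: issue SUB r2<-Add2 // r0:Add1,r1:6,r2:Add2,r3:7,r4:5
cycle 3: stall // r0:Add1,r1:6,r2:Add2,r3:7,r4:5
cycle 4: CDB Add1=-3; issue ADD r4<-Add1 // r0:-3,r1:6,r2:Add2,r3:7,r4:Add1
cycle 5: stall // r0:-3,r1:6,r2:Add2,r3:7,r4:Add1
cycle 6: stall // r0:-3,r1:6,r2:Add2,r3:7,r4:Add1
cycle 7: CDB Add1=12; issue ADD r3<-Add1 // r0:-3,r1:6,r2:Add2,r3:Add1,r4:12
cycle 8: CDB Add2=8; issue SUB r2<-Add2 // r0:-3,r1:6,r2:Add2,r3:Add1,r4:12
cycle 9: stall // r0:-3,r1:6,r2:Add2,r3:Add1,r4:12
cycle 10: CDB Add1=9; issue SUB r4<-Add1 // r0:-3,r1:6,r2:Add2,r3:9,r4:Add1
cycle 11: stall // r0:-3,r1:6,r2:Add2,r3:9,r4:Add1
cycle 12: stall // r0:-3,r1:6,r2:Add2,r3:9,r4:Add1
cycle 13: CDB Add1=-9; issue SUB r3<-Add1 // r0:-3,r1:6,r2:Add2,r3:Add1,r4:-9
cycle 14: CDB Add2=-1 // r0:-3,r1:6,r2:-1,r3:Add1,r4:-9
cycle 15: - // r0:-3,r1:6,r2:-1,r3:Add1,r4:-9

STATUS = VALUE -1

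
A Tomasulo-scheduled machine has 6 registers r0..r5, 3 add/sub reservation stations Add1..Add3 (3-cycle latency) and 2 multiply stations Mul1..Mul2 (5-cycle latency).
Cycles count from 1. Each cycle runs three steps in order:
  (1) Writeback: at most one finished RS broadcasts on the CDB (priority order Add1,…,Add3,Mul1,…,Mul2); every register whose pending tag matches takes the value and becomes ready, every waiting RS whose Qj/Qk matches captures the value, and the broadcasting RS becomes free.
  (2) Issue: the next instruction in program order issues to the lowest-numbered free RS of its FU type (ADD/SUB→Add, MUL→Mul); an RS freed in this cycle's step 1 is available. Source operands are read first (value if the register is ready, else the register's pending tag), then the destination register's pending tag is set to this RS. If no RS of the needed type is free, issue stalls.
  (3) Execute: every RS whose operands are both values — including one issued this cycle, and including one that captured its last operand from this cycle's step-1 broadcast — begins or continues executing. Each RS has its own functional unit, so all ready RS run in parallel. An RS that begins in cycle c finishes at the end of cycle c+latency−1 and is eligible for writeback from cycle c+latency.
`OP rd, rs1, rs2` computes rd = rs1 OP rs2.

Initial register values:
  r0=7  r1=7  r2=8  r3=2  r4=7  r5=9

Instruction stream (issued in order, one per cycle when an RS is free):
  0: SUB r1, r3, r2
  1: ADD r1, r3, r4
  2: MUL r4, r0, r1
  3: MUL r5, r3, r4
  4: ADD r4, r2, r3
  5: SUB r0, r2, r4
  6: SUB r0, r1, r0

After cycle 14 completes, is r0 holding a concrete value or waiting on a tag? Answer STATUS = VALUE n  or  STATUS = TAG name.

STATUS = VALUE 11

  c1: issue SUB r1<-Add1  regs: r0:7,r1:Add1,r2:8,r3:2,r4:7,r5:9
  c2: issue ADD r1<-Add2  regs: r0:7,r1:Add2,r2:8,r3:2,r4:7,r5:9
  c3: issue MUL r4<-Mul1  regs: r0:7,r1:Add2,r2:8,r3:2,r4:Mul1,r5:9
  c4: CDB Add1=-6; issue MUL r5<-Mul2  regs: r0:7,r1:Add2,r2:8,r3:2,r4:Mul1,r5:Mul2
  c5: CDB Add2=9; issue ADD r4<-Add1  regs: r0:7,r1:9,r2:8,r3:2,r4:Add1,r5:Mul2
  c6: issue SUB r0<-Add2  regs: r0:Add2,r1:9,r2:8,r3:2,r4:Add1,r5:Mul2
  c7: issue SUB r0<-Add3  regs: r0:Add3,r1:9,r2:8,r3:2,r4:Add1,r5:Mul2
  c8: CDB Add1=10  regs: r0:Add3,r1:9,r2:8,r3:2,r4:10,r5:Mul2
  c9: -  regs: r0:Add3,r1:9,r2:8,r3:2,r4:10,r5:Mul2
  c10: CDB Mul1=63  regs: r0:Add3,r1:9,r2:8,r3:2,r4:10,r5:Mul2
  c11: CDB Add2=-2  regs: r0:Add3,r1:9,r2:8,r3:2,r4:10,r5:Mul2
  c12: -  regs: r0:Add3,r1:9,r2:8,r3:2,r4:10,r5:Mul2
  c13: -  regs: r0:Add3,r1:9,r2:8,r3:2,r4:10,r5:Mul2
  c14: CDB Add3=11  regs: r0:11,r1:9,r2:8,r3:2,r4:10,r5:Mul2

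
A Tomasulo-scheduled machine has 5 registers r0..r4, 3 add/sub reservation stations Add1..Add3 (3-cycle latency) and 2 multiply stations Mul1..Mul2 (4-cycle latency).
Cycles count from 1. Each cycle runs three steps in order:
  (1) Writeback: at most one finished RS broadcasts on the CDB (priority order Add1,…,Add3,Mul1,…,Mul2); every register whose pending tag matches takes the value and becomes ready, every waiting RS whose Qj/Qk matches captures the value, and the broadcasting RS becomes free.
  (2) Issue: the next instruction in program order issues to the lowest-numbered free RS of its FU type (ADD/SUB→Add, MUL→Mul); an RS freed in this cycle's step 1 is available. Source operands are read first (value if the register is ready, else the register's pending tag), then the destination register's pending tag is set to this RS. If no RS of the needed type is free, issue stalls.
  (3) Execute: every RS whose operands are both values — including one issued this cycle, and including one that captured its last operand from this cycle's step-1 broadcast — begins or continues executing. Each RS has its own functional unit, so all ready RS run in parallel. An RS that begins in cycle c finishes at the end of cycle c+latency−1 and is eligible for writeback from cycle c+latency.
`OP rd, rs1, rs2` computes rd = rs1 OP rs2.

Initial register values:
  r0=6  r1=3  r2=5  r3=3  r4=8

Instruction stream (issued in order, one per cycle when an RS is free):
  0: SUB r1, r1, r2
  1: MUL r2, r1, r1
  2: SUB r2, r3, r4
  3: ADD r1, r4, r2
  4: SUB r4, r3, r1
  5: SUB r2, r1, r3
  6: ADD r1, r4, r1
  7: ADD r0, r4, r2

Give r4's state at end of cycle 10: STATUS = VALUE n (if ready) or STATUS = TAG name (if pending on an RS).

STATUS = TAG Add3

cycle 1: issue SUB r1<-Add1 // r0:6,r1:Add1,r2:5,r3:3,r4:8
cycle 2: issue MUL r2<-Mul1 // r0:6,r1:Add1,r2:Mul1,r3:3,r4:8
cycle 3: issue SUB r2<-Add2 // r0:6,r1:Add1,r2:Add2,r3:3,r4:8
cycle 4: CDB Add1=-2; issue ADD r1<-Add1 // r0:6,r1:Add1,r2:Add2,r3:3,r4:8
cycle 5: issue SUB r4<-Add3 // r0:6,r1:Add1,r2:Add2,r3:3,r4:Add3
cycle 6: CDB Add2=-5; issue SUB r2<-Add2 // r0:6,r1:Add1,r2:Add2,r3:3,r4:Add3
cycle 7: stall // r0:6,r1:Add1,r2:Add2,r3:3,r4:Add3
cycle 8: CDB Mul1=4; stall // r0:6,r1:Add1,r2:Add2,r3:3,r4:Add3
cycle 9: CDB Add1=3; issue ADD r1<-Add1 // r0:6,r1:Add1,r2:Add2,r3:3,r4:Add3
cycle 10: stall // r0:6,r1:Add1,r2:Add2,r3:3,r4:Add3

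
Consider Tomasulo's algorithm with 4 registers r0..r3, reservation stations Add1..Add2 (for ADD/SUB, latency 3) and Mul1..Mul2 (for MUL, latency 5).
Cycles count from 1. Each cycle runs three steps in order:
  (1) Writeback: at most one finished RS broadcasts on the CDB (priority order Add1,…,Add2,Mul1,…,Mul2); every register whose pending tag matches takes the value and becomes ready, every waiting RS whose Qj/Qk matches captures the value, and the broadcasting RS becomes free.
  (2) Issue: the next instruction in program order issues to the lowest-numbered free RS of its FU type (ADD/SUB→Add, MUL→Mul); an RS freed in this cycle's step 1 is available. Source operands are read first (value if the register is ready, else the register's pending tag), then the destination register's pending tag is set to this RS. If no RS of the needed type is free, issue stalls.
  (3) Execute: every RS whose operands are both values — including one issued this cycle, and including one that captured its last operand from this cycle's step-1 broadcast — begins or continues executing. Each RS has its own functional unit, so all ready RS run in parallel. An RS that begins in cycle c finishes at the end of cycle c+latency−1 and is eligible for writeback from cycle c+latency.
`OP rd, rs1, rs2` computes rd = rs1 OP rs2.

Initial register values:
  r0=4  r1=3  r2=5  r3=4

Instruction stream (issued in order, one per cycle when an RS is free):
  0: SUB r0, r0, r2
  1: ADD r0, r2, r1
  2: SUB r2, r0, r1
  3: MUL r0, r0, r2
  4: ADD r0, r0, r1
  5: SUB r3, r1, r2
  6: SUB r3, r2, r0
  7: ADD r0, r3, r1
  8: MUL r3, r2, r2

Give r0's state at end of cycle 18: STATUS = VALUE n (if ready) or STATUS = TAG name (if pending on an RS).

cycle 1: issue SUB r0<-Add1 // r0:Add1,r1:3,r2:5,r3:4
cycle 2: issue ADD r0<-Add2 // r0:Add2,r1:3,r2:5,r3:4
cycle 3: stall // r0:Add2,r1:3,r2:5,r3:4
cycle 4: CDB Add1=-1; issue SUB r2<-Add1 // r0:Add2,r1:3,r2:Add1,r3:4
cycle 5: CDB Add2=8; issue MUL r0<-Mul1 // r0:Mul1,r1:3,r2:Add1,r3:4
cycle 6: issue ADD r0<-Add2 // r0:Add2,r1:3,r2:Add1,r3:4
cycle 7: stall // r0:Add2,r1:3,r2:Add1,r3:4
cycle 8: CDB Add1=5; issue SUB r3<-Add1 // r0:Add2,r1:3,r2:5,r3:Add1
cycle 9: stall // r0:Add2,r1:3,r2:5,r3:Add1
cycle 10: stall // r0:Add2,r1:3,r2:5,r3:Add1
cycle 11: CDB Add1=-2; issue SUB r3<-Add1 // r0:Add2,r1:3,r2:5,r3:Add1
cycle 12: stall // r0:Add2,r1:3,r2:5,r3:Add1
cycle 13: CDB Mul1=40; stall // r0:Add2,r1:3,r2:5,r3:Add1
cycle 14: stall // r0:Add2,r1:3,r2:5,r3:Add1
cycle 15: stall // r0:Add2,r1:3,r2:5,r3:Add1
cycle 16: CDB Add2=43; issue ADD r0<-Add2 // r0:Add2,r1:3,r2:5,r3:Add1
cycle 17: issue MUL r3<-Mul1 // r0:Add2,r1:3,r2:5,r3:Mul1
cycle 18: - // r0:Add2,r1:3,r2:5,r3:Mul1

STATUS = TAG Add2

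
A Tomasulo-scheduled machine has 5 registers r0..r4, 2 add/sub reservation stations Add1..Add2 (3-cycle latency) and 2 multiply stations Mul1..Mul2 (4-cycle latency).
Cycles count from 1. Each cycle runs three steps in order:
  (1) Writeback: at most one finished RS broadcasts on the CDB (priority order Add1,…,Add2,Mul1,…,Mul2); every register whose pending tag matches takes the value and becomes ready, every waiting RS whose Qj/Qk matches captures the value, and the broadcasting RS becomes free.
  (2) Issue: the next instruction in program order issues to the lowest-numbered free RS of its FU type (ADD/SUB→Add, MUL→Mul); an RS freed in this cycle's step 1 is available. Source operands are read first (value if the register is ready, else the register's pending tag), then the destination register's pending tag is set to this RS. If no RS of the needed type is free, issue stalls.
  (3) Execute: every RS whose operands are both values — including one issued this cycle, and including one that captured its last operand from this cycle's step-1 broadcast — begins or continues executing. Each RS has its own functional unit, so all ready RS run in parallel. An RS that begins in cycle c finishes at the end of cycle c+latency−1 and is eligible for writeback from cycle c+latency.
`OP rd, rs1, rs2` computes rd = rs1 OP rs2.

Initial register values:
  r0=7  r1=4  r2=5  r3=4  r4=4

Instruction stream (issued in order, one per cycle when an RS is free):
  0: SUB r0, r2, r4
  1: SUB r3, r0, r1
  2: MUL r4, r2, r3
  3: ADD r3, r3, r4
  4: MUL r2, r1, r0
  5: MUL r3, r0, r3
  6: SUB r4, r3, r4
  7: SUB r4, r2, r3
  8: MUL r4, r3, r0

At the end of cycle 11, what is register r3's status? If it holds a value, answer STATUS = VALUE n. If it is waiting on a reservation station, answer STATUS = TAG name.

  c1: issue SUB r0<-Add1  regs: r0:Add1,r1:4,r2:5,r3:4,r4:4
  c2: issue SUB r3<-Add2  regs: r0:Add1,r1:4,r2:5,r3:Add2,r4:4
  c3: issue MUL r4<-Mul1  regs: r0:Add1,r1:4,r2:5,r3:Add2,r4:Mul1
  c4: CDB Add1=1; issue ADD r3<-Add1  regs: r0:1,r1:4,r2:5,r3:Add1,r4:Mul1
  c5: issue MUL r2<-Mul2  regs: r0:1,r1:4,r2:Mul2,r3:Add1,r4:Mul1
  c6: stall  regs: r0:1,r1:4,r2:Mul2,r3:Add1,r4:Mul1
  c7: CDB Add2=-3; stall  regs: r0:1,r1:4,r2:Mul2,r3:Add1,r4:Mul1
  c8: stall  regs: r0:1,r1:4,r2:Mul2,r3:Add1,r4:Mul1
  c9: CDB Mul2=4; issue MUL r3<-Mul2  regs: r0:1,r1:4,r2:4,r3:Mul2,r4:Mul1
  c10: issue SUB r4<-Add2  regs: r0:1,r1:4,r2:4,r3:Mul2,r4:Add2
  c11: CDB Mul1=-15; stall  regs: r0:1,r1:4,r2:4,r3:Mul2,r4:Add2

STATUS = TAG Mul2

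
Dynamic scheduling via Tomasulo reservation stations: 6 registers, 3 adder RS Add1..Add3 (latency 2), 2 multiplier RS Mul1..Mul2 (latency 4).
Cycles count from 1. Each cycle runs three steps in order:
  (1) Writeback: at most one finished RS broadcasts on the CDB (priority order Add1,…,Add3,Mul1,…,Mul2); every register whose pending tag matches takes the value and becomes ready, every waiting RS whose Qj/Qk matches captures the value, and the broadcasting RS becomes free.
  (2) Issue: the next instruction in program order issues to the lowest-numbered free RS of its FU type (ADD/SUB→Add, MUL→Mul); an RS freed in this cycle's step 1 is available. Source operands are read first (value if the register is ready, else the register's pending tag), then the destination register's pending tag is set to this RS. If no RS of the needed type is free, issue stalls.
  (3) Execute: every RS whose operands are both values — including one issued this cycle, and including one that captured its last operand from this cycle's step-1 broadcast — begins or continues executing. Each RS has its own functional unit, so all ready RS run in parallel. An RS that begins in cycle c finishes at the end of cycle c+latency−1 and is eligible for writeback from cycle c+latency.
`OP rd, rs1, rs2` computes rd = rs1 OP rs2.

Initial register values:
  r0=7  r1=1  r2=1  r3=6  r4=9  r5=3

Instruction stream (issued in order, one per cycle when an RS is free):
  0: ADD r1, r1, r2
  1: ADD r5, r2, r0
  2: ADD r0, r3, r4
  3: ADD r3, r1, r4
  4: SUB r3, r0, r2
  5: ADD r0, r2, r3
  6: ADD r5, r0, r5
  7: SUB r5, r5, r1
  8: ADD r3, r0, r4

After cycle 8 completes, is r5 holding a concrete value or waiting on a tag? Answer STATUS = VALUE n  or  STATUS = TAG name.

STATUS = TAG Add3

c1: issue ADD r1<-Add1 | r0:7,r1:Add1,r2:1,r3:6,r4:9,r5:3
c2: issue ADD r5<-Add2 | r0:7,r1:Add1,r2:1,r3:6,r4:9,r5:Add2
c3: CDB Add1=2; issue ADD r0<-Add1 | r0:Add1,r1:2,r2:1,r3:6,r4:9,r5:Add2
c4: CDB Add2=8; issue ADD r3<-Add2 | r0:Add1,r1:2,r2:1,r3:Add2,r4:9,r5:8
c5: CDB Add1=15; issue SUB r3<-Add1 | r0:15,r1:2,r2:1,r3:Add1,r4:9,r5:8
c6: CDB Add2=11; issue ADD r0<-Add2 | r0:Add2,r1:2,r2:1,r3:Add1,r4:9,r5:8
c7: CDB Add1=14; issue ADD r5<-Add1 | r0:Add2,r1:2,r2:1,r3:14,r4:9,r5:Add1
c8: issue SUB r5<-Add3 | r0:Add2,r1:2,r2:1,r3:14,r4:9,r5:Add3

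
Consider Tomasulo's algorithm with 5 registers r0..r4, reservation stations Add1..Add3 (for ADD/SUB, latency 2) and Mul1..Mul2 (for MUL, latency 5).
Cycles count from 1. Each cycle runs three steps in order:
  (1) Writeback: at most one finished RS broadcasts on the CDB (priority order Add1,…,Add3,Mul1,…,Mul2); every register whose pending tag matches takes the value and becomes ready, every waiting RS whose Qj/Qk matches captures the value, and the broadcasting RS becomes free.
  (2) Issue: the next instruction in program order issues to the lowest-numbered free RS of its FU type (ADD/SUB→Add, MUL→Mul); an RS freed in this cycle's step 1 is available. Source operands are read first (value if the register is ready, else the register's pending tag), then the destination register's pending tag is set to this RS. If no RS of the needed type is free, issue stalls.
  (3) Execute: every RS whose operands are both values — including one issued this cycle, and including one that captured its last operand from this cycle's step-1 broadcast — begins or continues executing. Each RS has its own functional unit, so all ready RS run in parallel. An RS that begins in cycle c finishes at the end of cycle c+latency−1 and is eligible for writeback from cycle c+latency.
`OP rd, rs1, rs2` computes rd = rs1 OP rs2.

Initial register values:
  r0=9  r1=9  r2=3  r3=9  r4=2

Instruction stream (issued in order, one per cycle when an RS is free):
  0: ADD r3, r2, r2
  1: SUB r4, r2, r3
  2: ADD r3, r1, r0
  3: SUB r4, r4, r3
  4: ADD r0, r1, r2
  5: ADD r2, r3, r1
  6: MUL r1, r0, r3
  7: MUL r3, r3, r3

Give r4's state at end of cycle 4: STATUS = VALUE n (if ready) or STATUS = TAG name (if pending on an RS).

STATUS = TAG Add3

c1: issue ADD r3<-Add1 | r0:9,r1:9,r2:3,r3:Add1,r4:2
c2: issue SUB r4<-Add2 | r0:9,r1:9,r2:3,r3:Add1,r4:Add2
c3: CDB Add1=6; issue ADD r3<-Add1 | r0:9,r1:9,r2:3,r3:Add1,r4:Add2
c4: issue SUB r4<-Add3 | r0:9,r1:9,r2:3,r3:Add1,r4:Add3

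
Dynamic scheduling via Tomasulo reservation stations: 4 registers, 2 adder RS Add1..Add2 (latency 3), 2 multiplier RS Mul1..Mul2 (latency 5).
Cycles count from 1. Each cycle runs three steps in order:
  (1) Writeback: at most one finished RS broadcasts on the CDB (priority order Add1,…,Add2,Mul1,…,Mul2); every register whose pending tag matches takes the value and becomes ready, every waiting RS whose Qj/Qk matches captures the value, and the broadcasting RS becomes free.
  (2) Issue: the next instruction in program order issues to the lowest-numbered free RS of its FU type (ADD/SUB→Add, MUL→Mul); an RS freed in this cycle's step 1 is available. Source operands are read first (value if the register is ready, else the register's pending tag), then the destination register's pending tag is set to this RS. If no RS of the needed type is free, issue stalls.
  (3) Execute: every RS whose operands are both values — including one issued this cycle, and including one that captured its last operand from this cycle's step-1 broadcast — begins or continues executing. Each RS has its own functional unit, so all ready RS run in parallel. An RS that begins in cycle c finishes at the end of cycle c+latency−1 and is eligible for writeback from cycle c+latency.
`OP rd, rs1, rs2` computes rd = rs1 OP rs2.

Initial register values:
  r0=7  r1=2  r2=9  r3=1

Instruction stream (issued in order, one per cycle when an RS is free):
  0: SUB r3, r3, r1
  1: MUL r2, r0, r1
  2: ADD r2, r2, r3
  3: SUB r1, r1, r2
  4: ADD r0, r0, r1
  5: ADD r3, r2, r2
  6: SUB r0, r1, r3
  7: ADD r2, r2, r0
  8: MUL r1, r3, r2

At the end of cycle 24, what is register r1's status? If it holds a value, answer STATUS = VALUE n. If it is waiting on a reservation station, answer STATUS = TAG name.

cycle 1: issue SUB r3<-Add1 // r0:7,r1:2,r2:9,r3:Add1
cycle 2: issue MUL r2<-Mul1 // r0:7,r1:2,r2:Mul1,r3:Add1
cycle 3: issue ADD r2<-Add2 // r0:7,r1:2,r2:Add2,r3:Add1
cycle 4: CDB Add1=-1; issue SUB r1<-Add1 // r0:7,r1:Add1,r2:Add2,r3:-1
cycle 5: stall // r0:7,r1:Add1,r2:Add2,r3:-1
cycle 6: stall // r0:7,r1:Add1,r2:Add2,r3:-1
cycle 7: CDB Mul1=14; stall // r0:7,r1:Add1,r2:Add2,r3:-1
cycle 8: stall // r0:7,r1:Add1,r2:Add2,r3:-1
cycle 9: stall // r0:7,r1:Add1,r2:Add2,r3:-1
cycle 10: CDB Add2=13; issue ADD r0<-Add2 // r0:Add2,r1:Add1,r2:13,r3:-1
cycle 11: stall // r0:Add2,r1:Add1,r2:13,r3:-1
cycle 12: stall // r0:Add2,r1:Add1,r2:13,r3:-1
cycle 13: CDB Add1=-11; issue ADD r3<-Add1 // r0:Add2,r1:-11,r2:13,r3:Add1
cycle 14: stall // r0:Add2,r1:-11,r2:13,r3:Add1
cycle 15: stall // r0:Add2,r1:-11,r2:13,r3:Add1
cycle 16: CDB Add1=26; issue SUB r0<-Add1 // r0:Add1,r1:-11,r2:13,r3:26
cycle 17: CDB Add2=-4; issue ADD r2<-Add2 // r0:Add1,r1:-11,r2:Add2,r3:26
cycle 18: issue MUL r1<-Mul1 // r0:Add1,r1:Mul1,r2:Add2,r3:26
cycle 19: CDB Add1=-37 // r0:-37,r1:Mul1,r2:Add2,r3:26
cycle 20: - // r0:-37,r1:Mul1,r2:Add2,r3:26
cycle 21: - // r0:-37,r1:Mul1,r2:Add2,r3:26
cycle 22: CDB Add2=-24 // r0:-37,r1:Mul1,r2:-24,r3:26
cycle 23: - // r0:-37,r1:Mul1,r2:-24,r3:26
cycle 24: - // r0:-37,r1:Mul1,r2:-24,r3:26

STATUS = TAG Mul1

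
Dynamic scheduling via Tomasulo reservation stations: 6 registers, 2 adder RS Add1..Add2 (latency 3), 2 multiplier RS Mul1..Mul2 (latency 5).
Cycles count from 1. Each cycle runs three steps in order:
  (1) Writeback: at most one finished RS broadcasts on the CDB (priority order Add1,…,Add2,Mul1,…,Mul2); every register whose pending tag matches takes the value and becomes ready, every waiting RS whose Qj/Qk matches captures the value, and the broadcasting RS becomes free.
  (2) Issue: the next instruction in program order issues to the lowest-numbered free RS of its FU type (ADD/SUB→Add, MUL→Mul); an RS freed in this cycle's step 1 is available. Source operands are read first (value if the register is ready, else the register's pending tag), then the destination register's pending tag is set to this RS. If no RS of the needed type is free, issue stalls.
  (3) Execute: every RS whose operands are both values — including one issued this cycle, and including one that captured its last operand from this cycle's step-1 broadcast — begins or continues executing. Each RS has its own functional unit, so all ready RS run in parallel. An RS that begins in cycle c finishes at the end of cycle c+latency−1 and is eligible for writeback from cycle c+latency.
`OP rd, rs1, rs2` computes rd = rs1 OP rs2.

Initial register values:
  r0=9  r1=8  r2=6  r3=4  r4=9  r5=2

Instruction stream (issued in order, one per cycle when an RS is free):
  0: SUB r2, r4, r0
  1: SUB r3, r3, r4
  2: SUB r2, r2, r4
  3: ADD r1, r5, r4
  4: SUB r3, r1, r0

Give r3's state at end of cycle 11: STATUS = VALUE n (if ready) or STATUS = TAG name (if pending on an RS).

cycle 1: issue SUB r2<-Add1 // r0:9,r1:8,r2:Add1,r3:4,r4:9,r5:2
cycle 2: issue SUB r3<-Add2 // r0:9,r1:8,r2:Add1,r3:Add2,r4:9,r5:2
cycle 3: stall // r0:9,r1:8,r2:Add1,r3:Add2,r4:9,r5:2
cycle 4: CDB Add1=0; issue SUB r2<-Add1 // r0:9,r1:8,r2:Add1,r3:Add2,r4:9,r5:2
cycle 5: CDB Add2=-5; issue ADD r1<-Add2 // r0:9,r1:Add2,r2:Add1,r3:-5,r4:9,r5:2
cycle 6: stall // r0:9,r1:Add2,r2:Add1,r3:-5,r4:9,r5:2
cycle 7: CDB Add1=-9; issue SUB r3<-Add1 // r0:9,r1:Add2,r2:-9,r3:Add1,r4:9,r5:2
cycle 8: CDB Add2=11 // r0:9,r1:11,r2:-9,r3:Add1,r4:9,r5:2
cycle 9: - // r0:9,r1:11,r2:-9,r3:Add1,r4:9,r5:2
cycle 10: - // r0:9,r1:11,r2:-9,r3:Add1,r4:9,r5:2
cycle 11: CDB Add1=2 // r0:9,r1:11,r2:-9,r3:2,r4:9,r5:2

STATUS = VALUE 2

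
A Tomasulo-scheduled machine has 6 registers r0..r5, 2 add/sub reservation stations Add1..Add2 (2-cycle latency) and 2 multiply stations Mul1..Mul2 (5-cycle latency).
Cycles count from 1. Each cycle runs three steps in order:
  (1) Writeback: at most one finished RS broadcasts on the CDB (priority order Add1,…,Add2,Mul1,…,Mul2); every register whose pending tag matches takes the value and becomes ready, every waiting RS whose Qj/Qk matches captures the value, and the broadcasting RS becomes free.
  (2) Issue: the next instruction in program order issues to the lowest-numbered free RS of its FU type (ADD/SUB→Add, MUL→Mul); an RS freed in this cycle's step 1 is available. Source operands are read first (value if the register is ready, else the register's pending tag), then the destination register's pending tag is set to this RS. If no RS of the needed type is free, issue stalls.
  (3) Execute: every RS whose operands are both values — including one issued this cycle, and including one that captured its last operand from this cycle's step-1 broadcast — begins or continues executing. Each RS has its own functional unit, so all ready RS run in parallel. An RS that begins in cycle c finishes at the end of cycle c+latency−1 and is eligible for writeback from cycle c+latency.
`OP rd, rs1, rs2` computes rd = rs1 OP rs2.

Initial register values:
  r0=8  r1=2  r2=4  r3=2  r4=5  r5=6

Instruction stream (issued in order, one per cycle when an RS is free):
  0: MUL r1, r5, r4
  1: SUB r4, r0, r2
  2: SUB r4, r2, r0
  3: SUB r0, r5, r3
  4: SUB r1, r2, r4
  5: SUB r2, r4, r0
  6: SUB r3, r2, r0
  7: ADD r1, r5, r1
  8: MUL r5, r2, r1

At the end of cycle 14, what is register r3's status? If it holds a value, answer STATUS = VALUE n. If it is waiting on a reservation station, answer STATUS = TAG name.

STATUS = VALUE -12

cycle 1: issue MUL r1<-Mul1 // r0:8,r1:Mul1,r2:4,r3:2,r4:5,r5:6
cycle 2: issue SUB r4<-Add1 // r0:8,r1:Mul1,r2:4,r3:2,r4:Add1,r5:6
cycle 3: issue SUB r4<-Add2 // r0:8,r1:Mul1,r2:4,r3:2,r4:Add2,r5:6
cycle 4: CDB Add1=4; issue SUB r0<-Add1 // r0:Add1,r1:Mul1,r2:4,r3:2,r4:Add2,r5:6
cycle 5: CDB Add2=-4; issue SUB r1<-Add2 // r0:Add1,r1:Add2,r2:4,r3:2,r4:-4,r5:6
cycle 6: CDB Add1=4; issue SUB r2<-Add1 // r0:4,r1:Add2,r2:Add1,r3:2,r4:-4,r5:6
cycle 7: CDB Add2=8; issue SUB r3<-Add2 // r0:4,r1:8,r2:Add1,r3:Add2,r4:-4,r5:6
cycle 8: CDB Add1=-8; issue ADD r1<-Add1 // r0:4,r1:Add1,r2:-8,r3:Add2,r4:-4,r5:6
cycle 9: CDB Mul1=30; issue MUL r5<-Mul1 // r0:4,r1:Add1,r2:-8,r3:Add2,r4:-4,r5:Mul1
cycle 10: CDB Add1=14 // r0:4,r1:14,r2:-8,r3:Add2,r4:-4,r5:Mul1
cycle 11: CDB Add2=-12 // r0:4,r1:14,r2:-8,r3:-12,r4:-4,r5:Mul1
cycle 12: - // r0:4,r1:14,r2:-8,r3:-12,r4:-4,r5:Mul1
cycle 13: - // r0:4,r1:14,r2:-8,r3:-12,r4:-4,r5:Mul1
cycle 14: - // r0:4,r1:14,r2:-8,r3:-12,r4:-4,r5:Mul1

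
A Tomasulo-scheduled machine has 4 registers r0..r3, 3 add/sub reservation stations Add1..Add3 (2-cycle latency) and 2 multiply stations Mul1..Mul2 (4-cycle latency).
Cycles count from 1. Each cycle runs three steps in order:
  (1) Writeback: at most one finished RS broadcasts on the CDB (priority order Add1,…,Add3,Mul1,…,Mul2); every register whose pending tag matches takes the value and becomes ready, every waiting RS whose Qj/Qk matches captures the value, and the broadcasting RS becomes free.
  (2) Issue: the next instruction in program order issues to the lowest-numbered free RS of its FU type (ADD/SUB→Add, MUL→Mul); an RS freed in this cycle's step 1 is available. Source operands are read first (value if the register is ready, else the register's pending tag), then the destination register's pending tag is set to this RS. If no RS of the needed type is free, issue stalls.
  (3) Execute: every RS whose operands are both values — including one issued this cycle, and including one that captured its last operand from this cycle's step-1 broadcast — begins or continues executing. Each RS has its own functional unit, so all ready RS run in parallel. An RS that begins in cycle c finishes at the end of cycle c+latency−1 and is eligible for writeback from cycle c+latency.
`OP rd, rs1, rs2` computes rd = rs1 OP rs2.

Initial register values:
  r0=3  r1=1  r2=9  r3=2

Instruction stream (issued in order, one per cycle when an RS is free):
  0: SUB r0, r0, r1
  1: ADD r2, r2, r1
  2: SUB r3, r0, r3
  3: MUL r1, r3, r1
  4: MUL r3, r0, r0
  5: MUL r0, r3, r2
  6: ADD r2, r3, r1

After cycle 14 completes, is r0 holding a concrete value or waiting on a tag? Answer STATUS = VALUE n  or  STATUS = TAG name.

  c1: issue SUB r0<-Add1  regs: r0:Add1,r1:1,r2:9,r3:2
  c2: issue ADD r2<-Add2  regs: r0:Add1,r1:1,r2:Add2,r3:2
  c3: CDB Add1=2; issue SUB r3<-Add1  regs: r0:2,r1:1,r2:Add2,r3:Add1
  c4: CDB Add2=10; issue MUL r1<-Mul1  regs: r0:2,r1:Mul1,r2:10,r3:Add1
  c5: CDB Add1=0; issue MUL r3<-Mul2  regs: r0:2,r1:Mul1,r2:10,r3:Mul2
  c6: stall  regs: r0:2,r1:Mul1,r2:10,r3:Mul2
  c7: stall  regs: r0:2,r1:Mul1,r2:10,r3:Mul2
  c8: stall  regs: r0:2,r1:Mul1,r2:10,r3:Mul2
  c9: CDB Mul1=0; issue MUL r0<-Mul1  regs: r0:Mul1,r1:0,r2:10,r3:Mul2
  c10: CDB Mul2=4; issue ADD r2<-Add1  regs: r0:Mul1,r1:0,r2:Add1,r3:4
  c11: -  regs: r0:Mul1,r1:0,r2:Add1,r3:4
  c12: CDB Add1=4  regs: r0:Mul1,r1:0,r2:4,r3:4
  c13: -  regs: r0:Mul1,r1:0,r2:4,r3:4
  c14: CDB Mul1=40  regs: r0:40,r1:0,r2:4,r3:4

STATUS = VALUE 40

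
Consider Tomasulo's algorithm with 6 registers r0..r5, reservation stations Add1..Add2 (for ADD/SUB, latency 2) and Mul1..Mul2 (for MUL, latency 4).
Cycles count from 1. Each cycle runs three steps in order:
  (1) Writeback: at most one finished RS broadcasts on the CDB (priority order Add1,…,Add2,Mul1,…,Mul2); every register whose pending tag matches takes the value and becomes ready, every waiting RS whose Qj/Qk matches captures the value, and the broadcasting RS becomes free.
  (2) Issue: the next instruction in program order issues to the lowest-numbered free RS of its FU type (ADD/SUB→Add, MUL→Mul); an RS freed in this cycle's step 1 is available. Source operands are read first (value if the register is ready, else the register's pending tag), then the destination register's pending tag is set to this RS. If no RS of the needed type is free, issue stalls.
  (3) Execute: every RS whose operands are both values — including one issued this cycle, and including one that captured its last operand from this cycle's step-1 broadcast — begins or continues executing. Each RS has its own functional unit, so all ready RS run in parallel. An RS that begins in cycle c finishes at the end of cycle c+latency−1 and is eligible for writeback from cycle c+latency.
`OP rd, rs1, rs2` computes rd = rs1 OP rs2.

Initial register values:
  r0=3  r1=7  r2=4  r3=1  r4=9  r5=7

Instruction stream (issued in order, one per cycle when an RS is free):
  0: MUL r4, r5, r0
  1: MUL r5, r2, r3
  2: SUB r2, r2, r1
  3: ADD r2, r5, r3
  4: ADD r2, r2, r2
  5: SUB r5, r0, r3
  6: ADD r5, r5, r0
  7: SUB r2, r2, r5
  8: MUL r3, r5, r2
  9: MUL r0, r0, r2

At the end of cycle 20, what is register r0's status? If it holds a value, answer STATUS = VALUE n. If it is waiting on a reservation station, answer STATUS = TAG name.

STATUS = TAG Mul2

c1: issue MUL r4<-Mul1 | r0:3,r1:7,r2:4,r3:1,r4:Mul1,r5:7
c2: issue MUL r5<-Mul2 | r0:3,r1:7,r2:4,r3:1,r4:Mul1,r5:Mul2
c3: issue SUB r2<-Add1 | r0:3,r1:7,r2:Add1,r3:1,r4:Mul1,r5:Mul2
c4: issue ADD r2<-Add2 | r0:3,r1:7,r2:Add2,r3:1,r4:Mul1,r5:Mul2
c5: CDB Add1=-3; issue ADD r2<-Add1 | r0:3,r1:7,r2:Add1,r3:1,r4:Mul1,r5:Mul2
c6: CDB Mul1=21; stall | r0:3,r1:7,r2:Add1,r3:1,r4:21,r5:Mul2
c7: CDB Mul2=4; stall | r0:3,r1:7,r2:Add1,r3:1,r4:21,r5:4
c8: stall | r0:3,r1:7,r2:Add1,r3:1,r4:21,r5:4
c9: CDB Add2=5; issue SUB r5<-Add2 | r0:3,r1:7,r2:Add1,r3:1,r4:21,r5:Add2
c10: stall | r0:3,r1:7,r2:Add1,r3:1,r4:21,r5:Add2
c11: CDB Add1=10; issue ADD r5<-Add1 | r0:3,r1:7,r2:10,r3:1,r4:21,r5:Add1
c12: CDB Add2=2; issue SUB r2<-Add2 | r0:3,r1:7,r2:Add2,r3:1,r4:21,r5:Add1
c13: issue MUL r3<-Mul1 | r0:3,r1:7,r2:Add2,r3:Mul1,r4:21,r5:Add1
c14: CDB Add1=5; issue MUL r0<-Mul2 | r0:Mul2,r1:7,r2:Add2,r3:Mul1,r4:21,r5:5
c15: - | r0:Mul2,r1:7,r2:Add2,r3:Mul1,r4:21,r5:5
c16: CDB Add2=5 | r0:Mul2,r1:7,r2:5,r3:Mul1,r4:21,r5:5
c17: - | r0:Mul2,r1:7,r2:5,r3:Mul1,r4:21,r5:5
c18: - | r0:Mul2,r1:7,r2:5,r3:Mul1,r4:21,r5:5
c19: - | r0:Mul2,r1:7,r2:5,r3:Mul1,r4:21,r5:5
c20: CDB Mul1=25 | r0:Mul2,r1:7,r2:5,r3:25,r4:21,r5:5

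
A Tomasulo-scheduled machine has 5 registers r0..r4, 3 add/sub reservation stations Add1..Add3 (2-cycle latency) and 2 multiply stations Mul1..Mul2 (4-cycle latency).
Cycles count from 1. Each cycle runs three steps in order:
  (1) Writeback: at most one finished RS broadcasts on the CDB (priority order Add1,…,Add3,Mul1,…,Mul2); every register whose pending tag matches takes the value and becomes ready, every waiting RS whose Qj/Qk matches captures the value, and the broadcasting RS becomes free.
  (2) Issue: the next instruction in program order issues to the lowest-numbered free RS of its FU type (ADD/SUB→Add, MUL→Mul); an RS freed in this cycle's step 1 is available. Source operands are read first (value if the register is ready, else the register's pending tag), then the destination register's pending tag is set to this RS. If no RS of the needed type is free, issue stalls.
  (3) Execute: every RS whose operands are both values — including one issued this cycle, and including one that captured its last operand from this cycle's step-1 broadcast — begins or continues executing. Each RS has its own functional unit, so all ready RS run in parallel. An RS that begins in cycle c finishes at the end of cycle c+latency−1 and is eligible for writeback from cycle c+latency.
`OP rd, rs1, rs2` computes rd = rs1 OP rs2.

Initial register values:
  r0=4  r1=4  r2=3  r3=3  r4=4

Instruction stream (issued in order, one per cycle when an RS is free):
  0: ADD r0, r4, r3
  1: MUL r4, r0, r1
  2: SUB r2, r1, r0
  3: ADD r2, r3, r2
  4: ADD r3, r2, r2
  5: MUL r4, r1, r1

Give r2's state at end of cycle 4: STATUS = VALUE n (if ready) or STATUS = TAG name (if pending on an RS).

c1: issue ADD r0<-Add1 | r0:Add1,r1:4,r2:3,r3:3,r4:4
c2: issue MUL r4<-Mul1 | r0:Add1,r1:4,r2:3,r3:3,r4:Mul1
c3: CDB Add1=7; issue SUB r2<-Add1 | r0:7,r1:4,r2:Add1,r3:3,r4:Mul1
c4: issue ADD r2<-Add2 | r0:7,r1:4,r2:Add2,r3:3,r4:Mul1

STATUS = TAG Add2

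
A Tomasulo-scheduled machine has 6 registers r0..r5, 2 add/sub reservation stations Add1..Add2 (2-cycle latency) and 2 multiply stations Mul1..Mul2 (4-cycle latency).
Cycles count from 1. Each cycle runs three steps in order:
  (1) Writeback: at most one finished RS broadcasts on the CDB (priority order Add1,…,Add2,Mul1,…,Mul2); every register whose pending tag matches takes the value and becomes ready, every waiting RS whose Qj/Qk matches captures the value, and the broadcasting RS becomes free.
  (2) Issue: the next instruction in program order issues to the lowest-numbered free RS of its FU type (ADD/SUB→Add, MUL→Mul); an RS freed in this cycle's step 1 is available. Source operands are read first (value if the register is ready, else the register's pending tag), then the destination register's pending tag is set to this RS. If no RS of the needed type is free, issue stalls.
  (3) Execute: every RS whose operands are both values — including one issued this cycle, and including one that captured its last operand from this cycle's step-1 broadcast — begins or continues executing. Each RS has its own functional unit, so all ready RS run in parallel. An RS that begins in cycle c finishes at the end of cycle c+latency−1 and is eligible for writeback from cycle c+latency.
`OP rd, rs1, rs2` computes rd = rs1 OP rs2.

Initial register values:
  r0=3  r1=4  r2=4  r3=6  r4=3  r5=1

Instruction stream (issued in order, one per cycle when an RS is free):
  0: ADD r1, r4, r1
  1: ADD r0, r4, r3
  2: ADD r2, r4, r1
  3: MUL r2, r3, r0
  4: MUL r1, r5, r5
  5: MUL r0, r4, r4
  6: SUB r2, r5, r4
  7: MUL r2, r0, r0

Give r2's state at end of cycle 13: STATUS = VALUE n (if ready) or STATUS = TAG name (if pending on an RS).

STATUS = TAG Mul2

c1: issue ADD r1<-Add1 | r0:3,r1:Add1,r2:4,r3:6,r4:3,r5:1
c2: issue ADD r0<-Add2 | r0:Add2,r1:Add1,r2:4,r3:6,r4:3,r5:1
c3: CDB Add1=7; issue ADD r2<-Add1 | r0:Add2,r1:7,r2:Add1,r3:6,r4:3,r5:1
c4: CDB Add2=9; issue MUL r2<-Mul1 | r0:9,r1:7,r2:Mul1,r3:6,r4:3,r5:1
c5: CDB Add1=10; issue MUL r1<-Mul2 | r0:9,r1:Mul2,r2:Mul1,r3:6,r4:3,r5:1
c6: stall | r0:9,r1:Mul2,r2:Mul1,r3:6,r4:3,r5:1
c7: stall | r0:9,r1:Mul2,r2:Mul1,r3:6,r4:3,r5:1
c8: CDB Mul1=54; issue MUL r0<-Mul1 | r0:Mul1,r1:Mul2,r2:54,r3:6,r4:3,r5:1
c9: CDB Mul2=1; issue SUB r2<-Add1 | r0:Mul1,r1:1,r2:Add1,r3:6,r4:3,r5:1
c10: issue MUL r2<-Mul2 | r0:Mul1,r1:1,r2:Mul2,r3:6,r4:3,r5:1
c11: CDB Add1=-2 | r0:Mul1,r1:1,r2:Mul2,r3:6,r4:3,r5:1
c12: CDB Mul1=9 | r0:9,r1:1,r2:Mul2,r3:6,r4:3,r5:1
c13: - | r0:9,r1:1,r2:Mul2,r3:6,r4:3,r5:1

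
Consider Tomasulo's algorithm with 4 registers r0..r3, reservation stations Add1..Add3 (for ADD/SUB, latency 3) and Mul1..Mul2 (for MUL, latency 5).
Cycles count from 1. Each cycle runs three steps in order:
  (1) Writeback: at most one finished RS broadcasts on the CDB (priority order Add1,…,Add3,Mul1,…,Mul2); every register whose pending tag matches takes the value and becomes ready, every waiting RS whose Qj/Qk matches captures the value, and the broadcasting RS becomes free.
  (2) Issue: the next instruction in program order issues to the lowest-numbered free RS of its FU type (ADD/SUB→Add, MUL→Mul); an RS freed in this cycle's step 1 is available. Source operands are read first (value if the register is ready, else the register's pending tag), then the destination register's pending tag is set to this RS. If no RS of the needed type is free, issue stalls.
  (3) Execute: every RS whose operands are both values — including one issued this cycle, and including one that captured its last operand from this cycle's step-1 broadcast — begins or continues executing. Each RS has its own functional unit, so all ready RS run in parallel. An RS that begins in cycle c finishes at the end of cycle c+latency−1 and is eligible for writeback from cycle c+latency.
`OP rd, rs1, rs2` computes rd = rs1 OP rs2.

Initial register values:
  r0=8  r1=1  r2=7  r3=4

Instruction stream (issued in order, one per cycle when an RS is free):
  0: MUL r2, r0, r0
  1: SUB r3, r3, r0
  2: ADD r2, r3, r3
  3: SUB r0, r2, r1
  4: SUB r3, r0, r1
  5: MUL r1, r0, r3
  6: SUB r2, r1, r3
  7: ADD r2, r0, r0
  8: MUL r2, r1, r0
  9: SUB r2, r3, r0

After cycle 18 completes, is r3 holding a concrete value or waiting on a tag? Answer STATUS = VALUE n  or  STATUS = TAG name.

STATUS = VALUE -10

cycle 1: issue MUL r2<-Mul1 // r0:8,r1:1,r2:Mul1,r3:4
cycle 2: issue SUB r3<-Add1 // r0:8,r1:1,r2:Mul1,r3:Add1
cycle 3: issue ADD r2<-Add2 // r0:8,r1:1,r2:Add2,r3:Add1
cycle 4: issue SUB r0<-Add3 // r0:Add3,r1:1,r2:Add2,r3:Add1
cycle 5: CDB Add1=-4; issue SUB r3<-Add1 // r0:Add3,r1:1,r2:Add2,r3:Add1
cycle 6: CDB Mul1=64; issue MUL r1<-Mul1 // r0:Add3,r1:Mul1,r2:Add2,r3:Add1
cycle 7: stall // r0:Add3,r1:Mul1,r2:Add2,r3:Add1
cycle 8: CDB Add2=-8; issue SUB r2<-Add2 // r0:Add3,r1:Mul1,r2:Add2,r3:Add1
cycle 9: stall // r0:Add3,r1:Mul1,r2:Add2,r3:Add1
cycle 10: stall // r0:Add3,r1:Mul1,r2:Add2,r3:Add1
cycle 11: CDB Add3=-9; issue ADD r2<-Add3 // r0:-9,r1:Mul1,r2:Add3,r3:Add1
cycle 12: issue MUL r2<-Mul2 // r0:-9,r1:Mul1,r2:Mul2,r3:Add1
cycle 13: stall // r0:-9,r1:Mul1,r2:Mul2,r3:Add1
cycle 14: CDB Add1=-10; issue SUB r2<-Add1 // r0:-9,r1:Mul1,r2:Add1,r3:-10
cycle 15: CDB Add3=-18 // r0:-9,r1:Mul1,r2:Add1,r3:-10
cycle 16: - // r0:-9,r1:Mul1,r2:Add1,r3:-10
cycle 17: CDB Add1=-1 // r0:-9,r1:Mul1,r2:-1,r3:-10
cycle 18: - // r0:-9,r1:Mul1,r2:-1,r3:-10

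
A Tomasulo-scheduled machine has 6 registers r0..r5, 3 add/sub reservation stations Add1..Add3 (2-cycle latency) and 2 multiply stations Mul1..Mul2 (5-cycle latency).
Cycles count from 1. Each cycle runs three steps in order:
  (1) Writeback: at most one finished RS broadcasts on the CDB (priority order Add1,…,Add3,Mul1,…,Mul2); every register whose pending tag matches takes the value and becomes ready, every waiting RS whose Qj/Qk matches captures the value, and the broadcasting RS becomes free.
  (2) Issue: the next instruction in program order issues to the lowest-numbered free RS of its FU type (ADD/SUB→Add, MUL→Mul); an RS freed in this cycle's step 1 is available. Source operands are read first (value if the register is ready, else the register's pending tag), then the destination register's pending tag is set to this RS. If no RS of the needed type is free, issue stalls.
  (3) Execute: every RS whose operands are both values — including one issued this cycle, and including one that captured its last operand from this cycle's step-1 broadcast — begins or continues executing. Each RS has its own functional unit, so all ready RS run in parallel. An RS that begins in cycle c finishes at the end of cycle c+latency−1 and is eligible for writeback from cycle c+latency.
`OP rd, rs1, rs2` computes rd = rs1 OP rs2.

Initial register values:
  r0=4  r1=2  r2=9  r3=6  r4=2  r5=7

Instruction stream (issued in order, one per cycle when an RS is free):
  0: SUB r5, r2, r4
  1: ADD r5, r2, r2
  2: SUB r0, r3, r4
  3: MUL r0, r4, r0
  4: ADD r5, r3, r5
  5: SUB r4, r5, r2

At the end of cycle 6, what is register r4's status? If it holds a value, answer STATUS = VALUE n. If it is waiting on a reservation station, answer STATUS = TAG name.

STATUS = TAG Add2

  c1: issue SUB r5<-Add1  regs: r0:4,r1:2,r2:9,r3:6,r4:2,r5:Add1
  c2: issue ADD r5<-Add2  regs: r0:4,r1:2,r2:9,r3:6,r4:2,r5:Add2
  c3: CDB Add1=7; issue SUB r0<-Add1  regs: r0:Add1,r1:2,r2:9,r3:6,r4:2,r5:Add2
  c4: CDB Add2=18; issue MUL r0<-Mul1  regs: r0:Mul1,r1:2,r2:9,r3:6,r4:2,r5:18
  c5: CDB Add1=4; issue ADD r5<-Add1  regs: r0:Mul1,r1:2,r2:9,r3:6,r4:2,r5:Add1
  c6: issue SUB r4<-Add2  regs: r0:Mul1,r1:2,r2:9,r3:6,r4:Add2,r5:Add1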